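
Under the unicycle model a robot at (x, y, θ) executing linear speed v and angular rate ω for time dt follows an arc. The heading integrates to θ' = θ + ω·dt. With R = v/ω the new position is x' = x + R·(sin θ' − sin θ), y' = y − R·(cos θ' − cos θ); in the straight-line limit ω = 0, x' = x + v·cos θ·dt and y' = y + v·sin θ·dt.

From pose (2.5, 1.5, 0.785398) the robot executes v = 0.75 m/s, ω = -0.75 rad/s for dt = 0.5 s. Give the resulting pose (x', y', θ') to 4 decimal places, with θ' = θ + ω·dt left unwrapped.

(2.8081, 1.7099, 0.4104)

θ' = 0.7854 + -0.75·0.5 = 0.4104
R = v/ω = 0.75/-0.75 = -1.0000
x' = 2.5 + -1.0000·(sin 0.4104 − sin 0.7854) = 2.8081
y' = 1.5 − -1.0000·(cos 0.4104 − cos 0.7854) = 1.7099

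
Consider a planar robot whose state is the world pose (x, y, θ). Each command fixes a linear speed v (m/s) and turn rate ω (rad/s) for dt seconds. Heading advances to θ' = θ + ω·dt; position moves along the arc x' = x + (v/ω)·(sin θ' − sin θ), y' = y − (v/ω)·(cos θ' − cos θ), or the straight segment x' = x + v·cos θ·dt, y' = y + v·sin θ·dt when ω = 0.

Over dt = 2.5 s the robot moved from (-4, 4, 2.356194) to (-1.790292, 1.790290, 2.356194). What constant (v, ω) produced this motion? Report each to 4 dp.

v = -1.2500, ω = 0.0000

Δθ = 2.356194 − 2.356194 = 0.000000
ω = Δθ/dt = 0.000000/2.5 = 0.0000
ω = 0 → v = (Δx·cos θ + Δy·sin θ)/dt = -1.2500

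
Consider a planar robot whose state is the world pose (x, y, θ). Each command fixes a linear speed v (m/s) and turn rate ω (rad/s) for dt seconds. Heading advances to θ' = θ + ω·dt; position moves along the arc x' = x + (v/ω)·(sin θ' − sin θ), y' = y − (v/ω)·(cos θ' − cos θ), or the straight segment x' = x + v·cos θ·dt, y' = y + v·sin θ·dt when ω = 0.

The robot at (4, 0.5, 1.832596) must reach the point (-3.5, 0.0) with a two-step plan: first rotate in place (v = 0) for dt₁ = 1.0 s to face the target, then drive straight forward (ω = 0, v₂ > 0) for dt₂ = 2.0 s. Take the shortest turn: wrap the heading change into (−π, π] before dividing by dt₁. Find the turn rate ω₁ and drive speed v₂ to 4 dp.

heading to target = atan2(0−0.5, -3.5−4) = -3.0750
Δθ = wrap(-3.0750 − 1.8326) = 1.3756; ω₁ = Δθ/dt₁ = 1.3756
distance = √((-3.5−4)² + (0−0.5)²) = 7.5166; v₂ = distance/dt₂ = 3.7583

ω₁ = 1.3756, v₂ = 3.7583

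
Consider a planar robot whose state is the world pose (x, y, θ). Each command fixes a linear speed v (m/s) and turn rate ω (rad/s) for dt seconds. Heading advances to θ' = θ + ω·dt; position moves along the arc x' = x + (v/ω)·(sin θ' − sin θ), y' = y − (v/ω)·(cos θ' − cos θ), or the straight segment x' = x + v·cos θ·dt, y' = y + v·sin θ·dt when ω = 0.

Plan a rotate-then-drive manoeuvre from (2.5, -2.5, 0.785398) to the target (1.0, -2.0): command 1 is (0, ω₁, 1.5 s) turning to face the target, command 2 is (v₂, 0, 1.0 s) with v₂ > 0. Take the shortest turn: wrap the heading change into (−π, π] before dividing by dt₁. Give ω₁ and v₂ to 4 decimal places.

heading to target = atan2(-2−-2.5, 1−2.5) = 2.8198
Δθ = wrap(2.8198 − 0.7854) = 2.0344; ω₁ = Δθ/dt₁ = 1.3563
distance = √((1−2.5)² + (-2−-2.5)²) = 1.5811; v₂ = distance/dt₂ = 1.5811

ω₁ = 1.3563, v₂ = 1.5811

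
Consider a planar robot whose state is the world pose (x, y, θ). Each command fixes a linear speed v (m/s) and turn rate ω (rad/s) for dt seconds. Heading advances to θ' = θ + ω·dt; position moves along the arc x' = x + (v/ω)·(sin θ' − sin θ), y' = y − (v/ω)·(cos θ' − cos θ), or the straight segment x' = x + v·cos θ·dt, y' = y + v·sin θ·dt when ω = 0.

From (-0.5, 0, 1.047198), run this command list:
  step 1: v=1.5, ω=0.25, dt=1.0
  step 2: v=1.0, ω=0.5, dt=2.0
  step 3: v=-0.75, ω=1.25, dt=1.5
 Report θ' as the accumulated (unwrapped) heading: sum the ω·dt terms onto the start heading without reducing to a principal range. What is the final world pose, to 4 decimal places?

(0.6133, 3.3375, 4.1722)

step 1: θ'=1.2972 (R=6.0000) → pose (0.0807, 1.3788, 1.2972)
step 2: θ'=2.2972 (R=2.0000) → pose (-0.3498, 3.2476, 2.2972)
step 3: θ'=4.1722 (R=-0.6000) → pose (0.6133, 3.3375, 4.1722)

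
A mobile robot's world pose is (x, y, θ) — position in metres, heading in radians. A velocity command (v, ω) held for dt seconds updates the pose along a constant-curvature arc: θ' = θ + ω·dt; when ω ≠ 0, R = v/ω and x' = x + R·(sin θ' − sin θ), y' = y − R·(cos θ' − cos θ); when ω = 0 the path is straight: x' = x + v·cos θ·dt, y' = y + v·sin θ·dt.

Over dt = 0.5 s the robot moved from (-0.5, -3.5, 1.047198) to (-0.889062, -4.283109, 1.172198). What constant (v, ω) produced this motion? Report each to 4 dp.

v = -1.7500, ω = 0.2500

Δθ = 1.172198 − 1.047198 = 0.125000
ω = Δθ/dt = 0.125000/0.5 = 0.2500
R = −Δy/(cos θ' − cos θ) = -7.0000
v = R·ω = -7.0000·0.2500 = -1.7500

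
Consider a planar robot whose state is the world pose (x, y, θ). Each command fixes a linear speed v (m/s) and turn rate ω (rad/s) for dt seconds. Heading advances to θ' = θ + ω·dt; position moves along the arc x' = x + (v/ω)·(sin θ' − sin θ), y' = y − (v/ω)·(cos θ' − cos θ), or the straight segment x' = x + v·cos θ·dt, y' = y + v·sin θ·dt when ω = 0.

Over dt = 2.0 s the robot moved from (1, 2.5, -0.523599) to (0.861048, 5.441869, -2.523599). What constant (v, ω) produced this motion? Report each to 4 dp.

v = -1.7500, ω = -1.0000

Δθ = -2.523599 − -0.523599 = -2.000000
ω = Δθ/dt = -2.000000/2.0 = -1.0000
R = −Δy/(cos θ' − cos θ) = 1.7500
v = R·ω = 1.7500·-1.0000 = -1.7500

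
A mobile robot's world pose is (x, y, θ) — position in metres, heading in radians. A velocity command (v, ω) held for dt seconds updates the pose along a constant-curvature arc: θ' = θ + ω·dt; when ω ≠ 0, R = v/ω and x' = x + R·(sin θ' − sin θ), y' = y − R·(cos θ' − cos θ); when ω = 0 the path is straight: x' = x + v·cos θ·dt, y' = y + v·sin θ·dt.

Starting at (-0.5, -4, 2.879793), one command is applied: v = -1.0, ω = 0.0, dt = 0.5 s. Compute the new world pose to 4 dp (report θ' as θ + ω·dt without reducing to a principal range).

θ' = 2.8798 + 0.0·0.5 = 2.8798
ω = 0 → straight: x' = -0.5 + -1.0·cos(2.8798)·0.5 = -0.0170
y' = -4 + -1.0·sin(2.8798)·0.5 = -4.1294

(-0.0170, -4.1294, 2.8798)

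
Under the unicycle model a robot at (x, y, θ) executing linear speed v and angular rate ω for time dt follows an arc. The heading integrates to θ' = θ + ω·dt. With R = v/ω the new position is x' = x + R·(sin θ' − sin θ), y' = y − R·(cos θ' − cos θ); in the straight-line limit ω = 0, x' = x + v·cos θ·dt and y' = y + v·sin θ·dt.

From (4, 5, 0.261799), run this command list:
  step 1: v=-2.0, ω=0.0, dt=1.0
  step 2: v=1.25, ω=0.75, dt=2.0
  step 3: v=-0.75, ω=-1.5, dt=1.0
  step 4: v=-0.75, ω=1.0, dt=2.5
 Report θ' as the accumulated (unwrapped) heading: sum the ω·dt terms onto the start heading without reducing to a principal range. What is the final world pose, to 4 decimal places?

(2.8277, 4.4098, 2.7618)

step 1: θ'=0.2618 (straight) → pose (2.0681, 4.4824, 0.2618)
step 2: θ'=1.7618 (R=1.6667) → pose (3.2731, 6.4086, 1.7618)
step 3: θ'=0.2618 (R=0.5000) → pose (2.9116, 5.8308, 0.2618)
step 4: θ'=2.7618 (R=-0.7500) → pose (2.8277, 4.4098, 2.7618)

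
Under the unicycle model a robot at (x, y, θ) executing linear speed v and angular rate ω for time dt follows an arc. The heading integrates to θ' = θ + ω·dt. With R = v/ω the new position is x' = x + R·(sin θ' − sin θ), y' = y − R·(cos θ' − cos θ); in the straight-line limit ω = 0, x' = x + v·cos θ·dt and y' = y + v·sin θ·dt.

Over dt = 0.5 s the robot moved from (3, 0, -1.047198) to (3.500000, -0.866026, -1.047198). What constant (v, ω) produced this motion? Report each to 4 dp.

v = 2.0000, ω = 0.0000

Δθ = -1.047198 − -1.047198 = 0.000000
ω = Δθ/dt = 0.000000/0.5 = 0.0000
ω = 0 → v = (Δx·cos θ + Δy·sin θ)/dt = 2.0000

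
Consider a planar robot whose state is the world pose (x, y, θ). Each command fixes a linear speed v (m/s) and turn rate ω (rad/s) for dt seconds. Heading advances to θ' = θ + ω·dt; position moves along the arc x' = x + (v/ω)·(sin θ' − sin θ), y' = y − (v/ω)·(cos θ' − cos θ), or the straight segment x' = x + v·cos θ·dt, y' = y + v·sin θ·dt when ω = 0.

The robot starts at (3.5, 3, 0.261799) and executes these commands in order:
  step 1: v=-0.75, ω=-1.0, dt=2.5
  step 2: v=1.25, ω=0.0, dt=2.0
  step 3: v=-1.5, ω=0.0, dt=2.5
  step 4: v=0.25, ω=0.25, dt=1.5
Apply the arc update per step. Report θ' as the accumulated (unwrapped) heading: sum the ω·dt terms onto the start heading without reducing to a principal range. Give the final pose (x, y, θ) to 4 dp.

(3.3184, 4.8398, -1.8632)

step 1: θ'=-2.2382 (R=0.7500) → pose (2.7168, 4.1887, -2.2382)
step 2: θ'=-2.2382 (straight) → pose (1.1694, 2.2251, -2.2382)
step 3: θ'=-2.2382 (straight) → pose (3.4905, 5.1704, -2.2382)
step 4: θ'=-1.8632 (R=1.0000) → pose (3.3184, 4.8398, -1.8632)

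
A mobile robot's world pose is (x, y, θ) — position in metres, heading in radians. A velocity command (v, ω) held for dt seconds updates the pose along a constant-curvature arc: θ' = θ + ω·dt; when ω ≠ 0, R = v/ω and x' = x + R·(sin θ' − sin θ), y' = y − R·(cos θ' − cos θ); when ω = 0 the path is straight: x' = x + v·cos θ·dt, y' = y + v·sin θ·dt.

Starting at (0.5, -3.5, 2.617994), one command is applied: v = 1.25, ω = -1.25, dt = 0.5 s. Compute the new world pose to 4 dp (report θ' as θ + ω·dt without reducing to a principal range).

(0.0878, -3.0437, 1.9930)

θ' = 2.6180 + -1.25·0.5 = 1.9930
R = v/ω = 1.25/-1.25 = -1.0000
x' = 0.5 + -1.0000·(sin 1.9930 − sin 2.6180) = 0.0878
y' = -3.5 − -1.0000·(cos 1.9930 − cos 2.6180) = -3.0437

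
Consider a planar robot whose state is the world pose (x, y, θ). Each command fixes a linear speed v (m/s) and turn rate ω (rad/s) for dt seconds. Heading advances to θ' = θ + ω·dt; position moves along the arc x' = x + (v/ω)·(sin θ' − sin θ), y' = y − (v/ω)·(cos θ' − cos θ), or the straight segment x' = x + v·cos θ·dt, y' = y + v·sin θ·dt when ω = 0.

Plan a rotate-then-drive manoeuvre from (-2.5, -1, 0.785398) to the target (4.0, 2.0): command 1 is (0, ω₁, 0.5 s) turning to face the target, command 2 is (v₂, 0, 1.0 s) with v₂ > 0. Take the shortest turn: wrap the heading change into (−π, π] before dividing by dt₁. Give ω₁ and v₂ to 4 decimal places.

heading to target = atan2(2−-1, 4−-2.5) = 0.4324
Δθ = wrap(0.4324 − 0.7854) = -0.3530; ω₁ = Δθ/dt₁ = -0.7060
distance = √((4−-2.5)² + (2−-1)²) = 7.1589; v₂ = distance/dt₂ = 7.1589

ω₁ = -0.7060, v₂ = 7.1589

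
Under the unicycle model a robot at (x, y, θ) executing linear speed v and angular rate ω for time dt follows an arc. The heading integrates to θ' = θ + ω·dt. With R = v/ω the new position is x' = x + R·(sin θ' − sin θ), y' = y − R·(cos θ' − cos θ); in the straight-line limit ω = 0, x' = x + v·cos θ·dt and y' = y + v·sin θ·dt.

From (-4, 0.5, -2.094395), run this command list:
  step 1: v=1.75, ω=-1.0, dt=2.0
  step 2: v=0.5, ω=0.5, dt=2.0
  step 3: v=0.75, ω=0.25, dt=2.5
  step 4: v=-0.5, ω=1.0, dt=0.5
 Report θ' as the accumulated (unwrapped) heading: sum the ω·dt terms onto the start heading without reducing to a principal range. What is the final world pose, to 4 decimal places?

step 1: θ'=-4.0944 (R=-1.7500) → pose (-6.9419, 0.3610, -4.0944)
step 2: θ'=-3.0944 (R=1.0000) → pose (-7.8041, 0.7805, -3.0944)
step 3: θ'=-2.4694 (R=3.0000) → pose (-9.5307, 0.1312, -2.4694)
step 4: θ'=-1.9694 (R=-0.5000) → pose (-9.3812, 0.3284, -1.9694)

(-9.3812, 0.3284, -1.9694)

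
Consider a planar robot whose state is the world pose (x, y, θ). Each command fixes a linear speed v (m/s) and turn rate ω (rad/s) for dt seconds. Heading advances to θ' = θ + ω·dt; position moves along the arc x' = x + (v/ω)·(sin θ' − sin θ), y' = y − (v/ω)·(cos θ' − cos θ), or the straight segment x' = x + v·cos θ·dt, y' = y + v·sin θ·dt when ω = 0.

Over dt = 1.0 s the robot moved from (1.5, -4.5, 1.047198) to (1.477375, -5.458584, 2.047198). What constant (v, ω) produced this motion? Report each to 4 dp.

Δθ = 2.047198 − 1.047198 = 1.000000
ω = Δθ/dt = 1.000000/1.0 = 1.0000
R = −Δy/(cos θ' − cos θ) = -1.0000
v = R·ω = -1.0000·1.0000 = -1.0000

v = -1.0000, ω = 1.0000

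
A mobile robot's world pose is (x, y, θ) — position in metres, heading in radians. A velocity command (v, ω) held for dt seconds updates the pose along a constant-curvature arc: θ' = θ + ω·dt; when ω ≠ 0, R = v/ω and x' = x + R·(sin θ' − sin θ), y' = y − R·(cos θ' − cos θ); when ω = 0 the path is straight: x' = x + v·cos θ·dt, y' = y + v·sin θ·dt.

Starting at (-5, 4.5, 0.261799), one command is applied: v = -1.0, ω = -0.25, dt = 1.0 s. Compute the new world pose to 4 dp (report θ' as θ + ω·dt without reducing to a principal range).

θ' = 0.2618 + -0.25·1.0 = 0.0118
R = v/ω = -1.0/-0.25 = 4.0000
x' = -5 + 4.0000·(sin 0.0118 − sin 0.2618) = -5.9881
y' = 4.5 − 4.0000·(cos 0.0118 − cos 0.2618) = 4.3640

(-5.9881, 4.3640, 0.0118)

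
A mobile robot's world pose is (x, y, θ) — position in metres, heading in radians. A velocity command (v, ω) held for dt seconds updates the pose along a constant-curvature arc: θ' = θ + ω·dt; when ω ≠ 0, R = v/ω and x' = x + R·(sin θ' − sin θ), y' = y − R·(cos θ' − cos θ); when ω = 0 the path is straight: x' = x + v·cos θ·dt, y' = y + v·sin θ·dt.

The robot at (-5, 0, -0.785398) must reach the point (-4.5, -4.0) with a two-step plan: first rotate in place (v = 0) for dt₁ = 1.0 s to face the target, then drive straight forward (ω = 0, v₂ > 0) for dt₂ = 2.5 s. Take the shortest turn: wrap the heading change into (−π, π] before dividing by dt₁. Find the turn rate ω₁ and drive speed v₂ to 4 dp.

heading to target = atan2(-4−0, -4.5−-5) = -1.4464
Δθ = wrap(-1.4464 − -0.7854) = -0.6610; ω₁ = Δθ/dt₁ = -0.6610
distance = √((-4.5−-5)² + (-4−0)²) = 4.0311; v₂ = distance/dt₂ = 1.6125

ω₁ = -0.6610, v₂ = 1.6125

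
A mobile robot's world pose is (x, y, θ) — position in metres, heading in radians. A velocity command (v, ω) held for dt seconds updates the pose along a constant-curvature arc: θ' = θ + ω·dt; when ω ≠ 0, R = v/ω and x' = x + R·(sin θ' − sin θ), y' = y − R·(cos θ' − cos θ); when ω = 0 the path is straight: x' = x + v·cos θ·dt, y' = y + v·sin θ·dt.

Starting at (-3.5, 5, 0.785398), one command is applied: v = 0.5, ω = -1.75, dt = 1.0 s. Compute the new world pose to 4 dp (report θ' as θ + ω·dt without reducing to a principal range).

θ' = 0.7854 + -1.75·1.0 = -0.9646
R = v/ω = 0.5/-1.75 = -0.2857
x' = -3.5 + -0.2857·(sin -0.9646 − sin 0.7854) = -3.0632
y' = 5 − -0.2857·(cos -0.9646 − cos 0.7854) = 4.9608

(-3.0632, 4.9608, -0.9646)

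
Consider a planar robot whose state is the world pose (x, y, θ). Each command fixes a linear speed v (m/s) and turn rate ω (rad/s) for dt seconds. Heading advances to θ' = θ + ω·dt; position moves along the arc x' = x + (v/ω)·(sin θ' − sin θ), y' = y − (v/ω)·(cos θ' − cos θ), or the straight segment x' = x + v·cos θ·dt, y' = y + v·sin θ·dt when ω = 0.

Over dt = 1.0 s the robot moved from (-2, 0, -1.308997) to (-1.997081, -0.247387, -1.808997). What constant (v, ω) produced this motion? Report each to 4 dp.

Δθ = -1.808997 − -1.308997 = -0.500000
ω = Δθ/dt = -0.500000/1.0 = -0.5000
R = −Δy/(cos θ' − cos θ) = -0.5000
v = R·ω = -0.5000·-0.5000 = 0.2500

v = 0.2500, ω = -0.5000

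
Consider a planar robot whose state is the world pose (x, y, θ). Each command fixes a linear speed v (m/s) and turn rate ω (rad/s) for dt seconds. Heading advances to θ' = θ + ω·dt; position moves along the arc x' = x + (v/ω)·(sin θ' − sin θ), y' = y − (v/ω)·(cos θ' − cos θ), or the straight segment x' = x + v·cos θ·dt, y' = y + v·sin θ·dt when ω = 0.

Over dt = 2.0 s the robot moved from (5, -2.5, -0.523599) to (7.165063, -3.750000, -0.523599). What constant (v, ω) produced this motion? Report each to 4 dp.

v = 1.2500, ω = 0.0000

Δθ = -0.523599 − -0.523599 = 0.000000
ω = Δθ/dt = 0.000000/2.0 = 0.0000
ω = 0 → v = (Δx·cos θ + Δy·sin θ)/dt = 1.2500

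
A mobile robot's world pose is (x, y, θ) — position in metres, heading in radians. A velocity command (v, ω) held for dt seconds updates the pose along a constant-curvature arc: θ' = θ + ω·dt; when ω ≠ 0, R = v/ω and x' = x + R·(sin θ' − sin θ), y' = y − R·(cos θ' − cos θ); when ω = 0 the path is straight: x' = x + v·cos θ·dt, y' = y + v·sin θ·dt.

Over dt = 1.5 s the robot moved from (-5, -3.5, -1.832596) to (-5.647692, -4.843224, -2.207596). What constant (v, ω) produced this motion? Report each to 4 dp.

Δθ = -2.207596 − -1.832596 = -0.375000
ω = Δθ/dt = -0.375000/1.5 = -0.2500
R = −Δy/(cos θ' − cos θ) = -4.0000
v = R·ω = -4.0000·-0.2500 = 1.0000

v = 1.0000, ω = -0.2500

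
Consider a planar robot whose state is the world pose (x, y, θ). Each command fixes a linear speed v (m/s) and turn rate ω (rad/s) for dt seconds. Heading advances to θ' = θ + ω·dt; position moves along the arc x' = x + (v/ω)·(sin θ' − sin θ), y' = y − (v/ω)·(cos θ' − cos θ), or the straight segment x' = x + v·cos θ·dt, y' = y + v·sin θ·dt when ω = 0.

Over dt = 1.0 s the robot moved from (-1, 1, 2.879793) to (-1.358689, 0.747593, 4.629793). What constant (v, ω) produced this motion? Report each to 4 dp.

v = 0.5000, ω = 1.7500

Δθ = 4.629793 − 2.879793 = 1.750000
ω = Δθ/dt = 1.750000/1.0 = 1.7500
R = Δx/(sin θ' − sin θ) = 0.2857
v = R·ω = 0.2857·1.7500 = 0.5000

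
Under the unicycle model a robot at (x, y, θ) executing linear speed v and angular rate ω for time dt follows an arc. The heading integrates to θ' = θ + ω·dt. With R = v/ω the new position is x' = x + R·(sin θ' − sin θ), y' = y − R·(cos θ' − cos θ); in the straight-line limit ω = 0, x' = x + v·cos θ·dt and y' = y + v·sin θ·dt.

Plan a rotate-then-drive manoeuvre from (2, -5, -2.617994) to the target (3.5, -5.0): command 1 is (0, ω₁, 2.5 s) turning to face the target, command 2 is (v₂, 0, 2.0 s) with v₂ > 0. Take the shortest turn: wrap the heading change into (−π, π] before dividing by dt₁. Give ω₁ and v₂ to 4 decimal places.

heading to target = atan2(-5−-5, 3.5−2) = 0.0000
Δθ = wrap(0.0000 − -2.6180) = 2.6180; ω₁ = Δθ/dt₁ = 1.0472
distance = √((3.5−2)² + (-5−-5)²) = 1.5000; v₂ = distance/dt₂ = 0.7500

ω₁ = 1.0472, v₂ = 0.7500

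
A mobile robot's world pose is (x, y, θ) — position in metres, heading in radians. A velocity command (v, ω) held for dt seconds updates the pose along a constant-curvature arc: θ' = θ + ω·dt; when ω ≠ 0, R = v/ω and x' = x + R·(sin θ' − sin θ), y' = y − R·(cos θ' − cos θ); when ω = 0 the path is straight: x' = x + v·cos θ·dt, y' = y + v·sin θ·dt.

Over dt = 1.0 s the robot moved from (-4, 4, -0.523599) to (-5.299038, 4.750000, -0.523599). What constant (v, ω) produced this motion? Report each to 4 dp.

Δθ = -0.523599 − -0.523599 = 0.000000
ω = Δθ/dt = 0.000000/1.0 = 0.0000
ω = 0 → v = (Δx·cos θ + Δy·sin θ)/dt = -1.5000

v = -1.5000, ω = 0.0000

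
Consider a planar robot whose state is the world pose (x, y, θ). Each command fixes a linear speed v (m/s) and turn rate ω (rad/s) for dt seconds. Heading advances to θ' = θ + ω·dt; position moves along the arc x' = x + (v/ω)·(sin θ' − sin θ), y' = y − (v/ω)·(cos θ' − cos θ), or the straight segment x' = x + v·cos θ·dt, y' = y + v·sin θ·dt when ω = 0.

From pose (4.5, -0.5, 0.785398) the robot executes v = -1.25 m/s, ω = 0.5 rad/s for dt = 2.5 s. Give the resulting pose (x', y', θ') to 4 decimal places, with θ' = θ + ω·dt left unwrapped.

(4.0328, -3.3879, 2.0354)

θ' = 0.7854 + 0.5·2.5 = 2.0354
R = v/ω = -1.25/0.5 = -2.5000
x' = 4.5 + -2.5000·(sin 2.0354 − sin 0.7854) = 4.0328
y' = -0.5 − -2.5000·(cos 2.0354 − cos 0.7854) = -3.3879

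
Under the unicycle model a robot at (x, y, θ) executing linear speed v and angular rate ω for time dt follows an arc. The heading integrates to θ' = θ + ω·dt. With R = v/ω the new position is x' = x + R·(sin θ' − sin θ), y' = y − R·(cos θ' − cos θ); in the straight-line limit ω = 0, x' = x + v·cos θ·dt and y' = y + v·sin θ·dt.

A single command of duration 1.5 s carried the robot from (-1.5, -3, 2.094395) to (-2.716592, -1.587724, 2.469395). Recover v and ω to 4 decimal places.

v = 1.2500, ω = 0.2500

Δθ = 2.469395 − 2.094395 = 0.375000
ω = Δθ/dt = 0.375000/1.5 = 0.2500
R = −Δy/(cos θ' − cos θ) = 5.0000
v = R·ω = 5.0000·0.2500 = 1.2500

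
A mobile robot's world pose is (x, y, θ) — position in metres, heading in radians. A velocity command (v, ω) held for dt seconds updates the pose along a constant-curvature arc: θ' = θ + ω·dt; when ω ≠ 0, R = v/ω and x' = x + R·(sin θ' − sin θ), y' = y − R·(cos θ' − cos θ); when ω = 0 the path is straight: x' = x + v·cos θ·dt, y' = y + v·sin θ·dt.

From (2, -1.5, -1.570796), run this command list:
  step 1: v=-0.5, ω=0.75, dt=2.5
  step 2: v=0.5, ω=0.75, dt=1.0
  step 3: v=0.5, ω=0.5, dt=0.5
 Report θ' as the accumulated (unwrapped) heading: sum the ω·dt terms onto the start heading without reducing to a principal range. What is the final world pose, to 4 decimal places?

step 1: θ'=0.3042 (R=-0.6667) → pose (1.1336, -0.8639, 0.3042)
step 2: θ'=1.0542 (R=0.6667) → pose (1.5136, -0.5572, 1.0542)
step 3: θ'=1.3042 (R=1.0000) → pose (1.6088, -0.3267, 1.3042)

(1.6088, -0.3267, 1.3042)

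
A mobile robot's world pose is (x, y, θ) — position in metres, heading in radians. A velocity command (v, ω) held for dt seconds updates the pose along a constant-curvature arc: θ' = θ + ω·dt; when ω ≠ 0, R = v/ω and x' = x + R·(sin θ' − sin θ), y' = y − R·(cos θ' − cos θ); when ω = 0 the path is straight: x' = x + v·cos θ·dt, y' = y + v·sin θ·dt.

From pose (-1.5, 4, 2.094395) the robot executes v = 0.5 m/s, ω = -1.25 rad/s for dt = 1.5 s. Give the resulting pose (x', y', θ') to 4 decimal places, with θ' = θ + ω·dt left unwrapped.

(-1.2406, 4.5904, 0.2194)

θ' = 2.0944 + -1.25·1.5 = 0.2194
R = v/ω = 0.5/-1.25 = -0.4000
x' = -1.5 + -0.4000·(sin 0.2194 − sin 2.0944) = -1.2406
y' = 4 − -0.4000·(cos 0.2194 − cos 2.0944) = 4.5904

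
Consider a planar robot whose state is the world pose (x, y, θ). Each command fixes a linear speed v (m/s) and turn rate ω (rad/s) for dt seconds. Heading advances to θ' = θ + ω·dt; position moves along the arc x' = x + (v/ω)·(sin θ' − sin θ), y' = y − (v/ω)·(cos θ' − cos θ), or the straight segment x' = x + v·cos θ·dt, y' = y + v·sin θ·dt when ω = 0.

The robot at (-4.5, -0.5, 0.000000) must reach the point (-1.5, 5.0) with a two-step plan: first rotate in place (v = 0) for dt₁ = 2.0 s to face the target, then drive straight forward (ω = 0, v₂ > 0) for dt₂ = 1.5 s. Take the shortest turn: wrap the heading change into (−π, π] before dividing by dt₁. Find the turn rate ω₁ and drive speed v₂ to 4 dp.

ω₁ = 0.5357, v₂ = 4.1767

heading to target = atan2(5−-0.5, -1.5−-4.5) = 1.0714
Δθ = wrap(1.0714 − 0.0000) = 1.0714; ω₁ = Δθ/dt₁ = 0.5357
distance = √((-1.5−-4.5)² + (5−-0.5)²) = 6.2650; v₂ = distance/dt₂ = 4.1767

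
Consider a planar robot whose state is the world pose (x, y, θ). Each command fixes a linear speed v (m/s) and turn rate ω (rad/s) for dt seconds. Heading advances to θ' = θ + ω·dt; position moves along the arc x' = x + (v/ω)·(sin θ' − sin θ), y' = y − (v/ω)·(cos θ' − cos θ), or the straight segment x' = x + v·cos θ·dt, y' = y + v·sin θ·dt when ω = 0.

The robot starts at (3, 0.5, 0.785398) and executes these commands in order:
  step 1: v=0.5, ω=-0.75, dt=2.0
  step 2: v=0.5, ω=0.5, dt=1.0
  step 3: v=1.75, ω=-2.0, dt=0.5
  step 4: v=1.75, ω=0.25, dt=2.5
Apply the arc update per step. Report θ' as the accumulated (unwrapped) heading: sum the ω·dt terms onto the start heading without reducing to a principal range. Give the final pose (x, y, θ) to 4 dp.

(7.6528, -3.6165, -0.5896)

step 1: θ'=-0.7146 (R=-0.6667) → pose (3.9083, 0.5322, -0.7146)
step 2: θ'=-0.2146 (R=1.0000) → pose (4.3506, 0.3105, -0.2146)
step 3: θ'=-1.2146 (R=-0.8750) → pose (4.9844, -0.2393, -1.2146)
step 4: θ'=-0.5896 (R=7.0000) → pose (7.6528, -3.6165, -0.5896)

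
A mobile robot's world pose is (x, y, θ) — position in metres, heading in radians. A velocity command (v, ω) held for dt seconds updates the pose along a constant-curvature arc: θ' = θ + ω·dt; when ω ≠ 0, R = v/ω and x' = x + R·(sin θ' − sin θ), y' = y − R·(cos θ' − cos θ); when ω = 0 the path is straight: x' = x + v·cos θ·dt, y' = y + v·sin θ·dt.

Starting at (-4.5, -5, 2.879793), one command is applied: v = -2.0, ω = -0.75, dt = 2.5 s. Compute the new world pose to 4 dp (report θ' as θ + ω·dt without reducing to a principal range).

(-2.9394, -9.0058, 1.0048)

θ' = 2.8798 + -0.75·2.5 = 1.0048
R = v/ω = -2.0/-0.75 = 2.6667
x' = -4.5 + 2.6667·(sin 1.0048 − sin 2.8798) = -2.9394
y' = -5 − 2.6667·(cos 1.0048 − cos 2.8798) = -9.0058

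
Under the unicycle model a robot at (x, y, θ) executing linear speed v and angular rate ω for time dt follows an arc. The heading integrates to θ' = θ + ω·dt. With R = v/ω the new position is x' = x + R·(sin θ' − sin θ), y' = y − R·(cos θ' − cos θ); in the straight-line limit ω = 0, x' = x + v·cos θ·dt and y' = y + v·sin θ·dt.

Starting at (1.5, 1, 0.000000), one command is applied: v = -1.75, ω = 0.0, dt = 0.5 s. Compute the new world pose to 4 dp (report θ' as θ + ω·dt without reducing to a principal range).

θ' = 0.0000 + 0.0·0.5 = 0.0000
ω = 0 → straight: x' = 1.5 + -1.75·cos(0.0000)·0.5 = 0.6250
y' = 1 + -1.75·sin(0.0000)·0.5 = 1.0000

(0.6250, 1.0000, 0.0000)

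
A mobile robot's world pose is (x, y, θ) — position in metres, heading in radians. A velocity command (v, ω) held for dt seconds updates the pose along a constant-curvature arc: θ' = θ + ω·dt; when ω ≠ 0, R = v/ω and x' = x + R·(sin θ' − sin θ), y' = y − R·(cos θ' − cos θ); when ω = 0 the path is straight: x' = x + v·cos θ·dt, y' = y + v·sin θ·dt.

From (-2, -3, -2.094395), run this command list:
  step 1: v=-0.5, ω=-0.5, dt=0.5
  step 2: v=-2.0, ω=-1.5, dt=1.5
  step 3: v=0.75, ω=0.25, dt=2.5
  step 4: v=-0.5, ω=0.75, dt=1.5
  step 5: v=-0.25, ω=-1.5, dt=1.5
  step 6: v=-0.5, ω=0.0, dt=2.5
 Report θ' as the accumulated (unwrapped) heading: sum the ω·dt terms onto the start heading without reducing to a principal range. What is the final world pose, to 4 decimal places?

(0.0824, -3.4675, -5.0944)

step 1: θ'=-2.3444 (R=1.0000) → pose (-1.8494, -2.8013, -2.3444)
step 2: θ'=-4.5944 (R=1.3333) → pose (0.4286, -3.5759, -4.5944)
step 3: θ'=-3.9694 (R=3.0000) → pose (-0.3412, -1.8996, -3.9694)
step 4: θ'=-2.8444 (R=-0.6667) → pose (0.3449, -2.0861, -2.8444)
step 5: θ'=-5.0944 (R=0.1667) → pose (0.5484, -2.3076, -5.0944)
step 6: θ'=-5.0944 (straight) → pose (0.0824, -3.4675, -5.0944)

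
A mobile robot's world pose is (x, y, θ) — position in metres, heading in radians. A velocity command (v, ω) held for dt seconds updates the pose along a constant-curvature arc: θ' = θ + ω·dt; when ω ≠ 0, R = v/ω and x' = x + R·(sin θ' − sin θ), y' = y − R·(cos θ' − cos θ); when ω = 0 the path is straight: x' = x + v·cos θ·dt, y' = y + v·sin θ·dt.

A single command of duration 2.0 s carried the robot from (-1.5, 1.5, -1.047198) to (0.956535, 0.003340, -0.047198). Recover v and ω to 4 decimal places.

Δθ = -0.047198 − -1.047198 = 1.000000
ω = Δθ/dt = 1.000000/2.0 = 0.5000
R = Δx/(sin θ' − sin θ) = 3.0000
v = R·ω = 3.0000·0.5000 = 1.5000

v = 1.5000, ω = 0.5000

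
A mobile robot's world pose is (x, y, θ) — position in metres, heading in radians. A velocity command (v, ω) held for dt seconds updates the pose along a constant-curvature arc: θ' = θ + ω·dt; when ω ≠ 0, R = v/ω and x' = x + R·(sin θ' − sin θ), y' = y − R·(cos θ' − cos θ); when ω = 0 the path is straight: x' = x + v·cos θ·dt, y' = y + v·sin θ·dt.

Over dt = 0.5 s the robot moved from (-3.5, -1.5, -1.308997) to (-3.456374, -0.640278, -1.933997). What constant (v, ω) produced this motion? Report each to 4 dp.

v = -1.7500, ω = -1.2500

Δθ = -1.933997 − -1.308997 = -0.625000
ω = Δθ/dt = -0.625000/0.5 = -1.2500
R = −Δy/(cos θ' − cos θ) = 1.4000
v = R·ω = 1.4000·-1.2500 = -1.7500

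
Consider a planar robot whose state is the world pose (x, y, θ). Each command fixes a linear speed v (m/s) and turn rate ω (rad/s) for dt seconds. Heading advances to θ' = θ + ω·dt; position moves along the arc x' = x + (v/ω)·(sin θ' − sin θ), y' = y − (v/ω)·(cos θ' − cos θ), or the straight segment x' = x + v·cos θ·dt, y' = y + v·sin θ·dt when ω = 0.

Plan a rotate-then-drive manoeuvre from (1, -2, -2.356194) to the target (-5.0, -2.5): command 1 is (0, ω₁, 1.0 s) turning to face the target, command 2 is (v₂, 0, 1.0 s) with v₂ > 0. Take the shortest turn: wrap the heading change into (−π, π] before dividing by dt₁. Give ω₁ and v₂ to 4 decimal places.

ω₁ = -0.7023, v₂ = 6.0208

heading to target = atan2(-2.5−-2, -5−1) = -3.0585
Δθ = wrap(-3.0585 − -2.3562) = -0.7023; ω₁ = Δθ/dt₁ = -0.7023
distance = √((-5−1)² + (-2.5−-2)²) = 6.0208; v₂ = distance/dt₂ = 6.0208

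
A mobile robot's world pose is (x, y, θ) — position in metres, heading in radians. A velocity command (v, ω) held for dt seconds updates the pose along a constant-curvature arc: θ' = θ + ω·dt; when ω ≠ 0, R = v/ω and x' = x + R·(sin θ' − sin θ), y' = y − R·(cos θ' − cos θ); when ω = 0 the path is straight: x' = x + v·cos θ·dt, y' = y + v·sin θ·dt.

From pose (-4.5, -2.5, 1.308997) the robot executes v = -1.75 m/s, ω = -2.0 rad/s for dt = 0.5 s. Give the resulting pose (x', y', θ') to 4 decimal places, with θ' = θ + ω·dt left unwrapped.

(-5.0791, -3.1071, 0.3090)

θ' = 1.3090 + -2.0·0.5 = 0.3090
R = v/ω = -1.75/-2.0 = 0.8750
x' = -4.5 + 0.8750·(sin 0.3090 − sin 1.3090) = -5.0791
y' = -2.5 − 0.8750·(cos 0.3090 − cos 1.3090) = -3.1071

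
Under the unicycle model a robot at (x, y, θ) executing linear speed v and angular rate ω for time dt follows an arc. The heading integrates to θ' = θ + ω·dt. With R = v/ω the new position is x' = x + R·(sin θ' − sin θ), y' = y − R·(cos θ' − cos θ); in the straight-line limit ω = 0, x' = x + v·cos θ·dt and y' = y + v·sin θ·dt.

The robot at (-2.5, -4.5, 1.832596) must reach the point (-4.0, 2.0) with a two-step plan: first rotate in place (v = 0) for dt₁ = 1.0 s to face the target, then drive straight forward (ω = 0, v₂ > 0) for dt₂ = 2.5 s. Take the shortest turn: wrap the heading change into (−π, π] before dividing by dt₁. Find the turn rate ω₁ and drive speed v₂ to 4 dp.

heading to target = atan2(2−-4.5, -4−-2.5) = 1.7976
Δθ = wrap(1.7976 − 1.8326) = -0.0350; ω₁ = Δθ/dt₁ = -0.0350
distance = √((-4−-2.5)² + (2−-4.5)²) = 6.6708; v₂ = distance/dt₂ = 2.6683

ω₁ = -0.0350, v₂ = 2.6683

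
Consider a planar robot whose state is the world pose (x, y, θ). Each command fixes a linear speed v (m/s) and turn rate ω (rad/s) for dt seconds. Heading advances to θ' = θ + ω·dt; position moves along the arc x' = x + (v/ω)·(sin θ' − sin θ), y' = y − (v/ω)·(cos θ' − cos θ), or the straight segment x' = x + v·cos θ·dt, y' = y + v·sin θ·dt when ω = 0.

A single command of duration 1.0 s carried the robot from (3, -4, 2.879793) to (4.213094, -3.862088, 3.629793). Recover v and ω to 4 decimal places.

v = -1.2500, ω = 0.7500

Δθ = 3.629793 − 2.879793 = 0.750000
ω = Δθ/dt = 0.750000/1.0 = 0.7500
R = Δx/(sin θ' − sin θ) = -1.6667
v = R·ω = -1.6667·0.7500 = -1.2500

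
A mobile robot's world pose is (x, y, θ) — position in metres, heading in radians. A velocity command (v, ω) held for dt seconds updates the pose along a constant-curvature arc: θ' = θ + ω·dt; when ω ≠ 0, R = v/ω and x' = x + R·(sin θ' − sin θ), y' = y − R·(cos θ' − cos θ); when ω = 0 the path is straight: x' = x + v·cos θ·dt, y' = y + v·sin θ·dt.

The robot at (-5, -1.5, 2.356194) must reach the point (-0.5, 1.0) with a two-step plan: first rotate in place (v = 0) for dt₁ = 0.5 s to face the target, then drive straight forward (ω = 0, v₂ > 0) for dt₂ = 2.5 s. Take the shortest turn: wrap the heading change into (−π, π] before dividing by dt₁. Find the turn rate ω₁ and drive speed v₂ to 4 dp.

heading to target = atan2(1−-1.5, -0.5−-5) = 0.5071
Δθ = wrap(0.5071 − 2.3562) = -1.8491; ω₁ = Δθ/dt₁ = -3.6982
distance = √((-0.5−-5)² + (1−-1.5)²) = 5.1478; v₂ = distance/dt₂ = 2.0591

ω₁ = -3.6982, v₂ = 2.0591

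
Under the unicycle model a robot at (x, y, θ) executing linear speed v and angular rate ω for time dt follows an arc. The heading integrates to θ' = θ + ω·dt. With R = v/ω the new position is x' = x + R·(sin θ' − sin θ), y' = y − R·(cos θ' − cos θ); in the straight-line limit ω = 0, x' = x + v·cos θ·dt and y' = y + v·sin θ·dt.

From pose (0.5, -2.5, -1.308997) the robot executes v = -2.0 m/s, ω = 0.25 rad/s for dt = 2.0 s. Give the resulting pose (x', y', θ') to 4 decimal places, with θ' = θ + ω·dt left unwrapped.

θ' = -1.3090 + 0.25·2.0 = -0.8090
R = v/ω = -2.0/0.25 = -8.0000
x' = 0.5 + -8.0000·(sin -0.8090 − sin -1.3090) = -1.4386
y' = -2.5 − -8.0000·(cos -0.8090 − cos -1.3090) = 0.9512

(-1.4386, 0.9512, -0.8090)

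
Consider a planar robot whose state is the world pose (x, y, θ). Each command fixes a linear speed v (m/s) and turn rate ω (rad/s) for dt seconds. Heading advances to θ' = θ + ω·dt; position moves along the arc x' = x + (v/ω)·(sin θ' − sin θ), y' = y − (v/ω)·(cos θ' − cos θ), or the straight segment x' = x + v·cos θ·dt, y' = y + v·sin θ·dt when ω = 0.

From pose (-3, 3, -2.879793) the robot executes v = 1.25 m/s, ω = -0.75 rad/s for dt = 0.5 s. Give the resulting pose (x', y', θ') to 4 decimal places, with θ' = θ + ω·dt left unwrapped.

(-3.6196, 2.9539, -3.2548)

θ' = -2.8798 + -0.75·0.5 = -3.2548
R = v/ω = 1.25/-0.75 = -1.6667
x' = -3 + -1.6667·(sin -3.2548 − sin -2.8798) = -3.6196
y' = 3 − -1.6667·(cos -3.2548 − cos -2.8798) = 2.9539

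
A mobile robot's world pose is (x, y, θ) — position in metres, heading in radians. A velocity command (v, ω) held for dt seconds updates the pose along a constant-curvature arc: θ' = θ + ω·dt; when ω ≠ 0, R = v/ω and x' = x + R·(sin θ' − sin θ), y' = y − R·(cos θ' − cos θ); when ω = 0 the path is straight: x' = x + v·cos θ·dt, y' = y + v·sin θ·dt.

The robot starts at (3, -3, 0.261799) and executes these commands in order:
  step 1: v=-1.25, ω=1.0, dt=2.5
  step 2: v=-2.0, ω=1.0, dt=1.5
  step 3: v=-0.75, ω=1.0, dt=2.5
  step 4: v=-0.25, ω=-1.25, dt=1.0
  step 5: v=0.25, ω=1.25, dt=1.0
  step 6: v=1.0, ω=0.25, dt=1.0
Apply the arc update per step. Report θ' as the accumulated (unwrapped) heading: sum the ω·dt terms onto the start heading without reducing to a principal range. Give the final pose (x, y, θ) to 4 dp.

(5.2025, -2.8234, 7.0118)

step 1: θ'=2.7618 (R=-1.2500) → pose (2.8601, -5.3683, 2.7618)
step 2: θ'=4.2618 (R=-2.0000) → pose (5.4020, -4.3818, 4.2618)
step 3: θ'=6.7618 (R=-0.7500) → pose (4.3814, -3.3895, 6.7618)
step 4: θ'=5.5118 (R=0.2000) → pose (4.1499, -3.3554, 5.5118)
step 5: θ'=6.7618 (R=0.2000) → pose (4.3814, -3.3895, 6.7618)
step 6: θ'=7.0118 (R=4.0000) → pose (5.2025, -2.8234, 7.0118)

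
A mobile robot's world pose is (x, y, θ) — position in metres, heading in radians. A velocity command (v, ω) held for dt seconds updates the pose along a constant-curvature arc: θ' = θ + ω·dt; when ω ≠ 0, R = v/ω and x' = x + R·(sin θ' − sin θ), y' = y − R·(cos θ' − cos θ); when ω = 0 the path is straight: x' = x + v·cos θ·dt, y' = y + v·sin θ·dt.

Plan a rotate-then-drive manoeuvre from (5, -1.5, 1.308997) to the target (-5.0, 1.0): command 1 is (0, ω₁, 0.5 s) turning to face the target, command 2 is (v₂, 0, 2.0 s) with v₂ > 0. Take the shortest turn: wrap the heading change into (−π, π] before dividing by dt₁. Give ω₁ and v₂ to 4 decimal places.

ω₁ = 3.1752, v₂ = 5.1539

heading to target = atan2(1−-1.5, -5−5) = 2.8966
Δθ = wrap(2.8966 − 1.3090) = 1.5876; ω₁ = Δθ/dt₁ = 3.1752
distance = √((-5−5)² + (1−-1.5)²) = 10.3078; v₂ = distance/dt₂ = 5.1539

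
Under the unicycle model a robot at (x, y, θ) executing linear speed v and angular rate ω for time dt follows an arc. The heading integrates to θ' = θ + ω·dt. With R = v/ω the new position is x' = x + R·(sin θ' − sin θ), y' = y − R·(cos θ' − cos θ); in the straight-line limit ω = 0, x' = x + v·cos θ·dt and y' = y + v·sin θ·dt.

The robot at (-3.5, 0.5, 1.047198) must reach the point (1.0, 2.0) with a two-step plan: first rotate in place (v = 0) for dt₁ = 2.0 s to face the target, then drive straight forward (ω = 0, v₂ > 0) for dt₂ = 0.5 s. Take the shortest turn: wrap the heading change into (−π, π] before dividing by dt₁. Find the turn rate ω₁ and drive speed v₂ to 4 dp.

heading to target = atan2(2−0.5, 1−-3.5) = 0.3218
Δθ = wrap(0.3218 − 1.0472) = -0.7254; ω₁ = Δθ/dt₁ = -0.3627
distance = √((1−-3.5)² + (2−0.5)²) = 4.7434; v₂ = distance/dt₂ = 9.4868

ω₁ = -0.3627, v₂ = 9.4868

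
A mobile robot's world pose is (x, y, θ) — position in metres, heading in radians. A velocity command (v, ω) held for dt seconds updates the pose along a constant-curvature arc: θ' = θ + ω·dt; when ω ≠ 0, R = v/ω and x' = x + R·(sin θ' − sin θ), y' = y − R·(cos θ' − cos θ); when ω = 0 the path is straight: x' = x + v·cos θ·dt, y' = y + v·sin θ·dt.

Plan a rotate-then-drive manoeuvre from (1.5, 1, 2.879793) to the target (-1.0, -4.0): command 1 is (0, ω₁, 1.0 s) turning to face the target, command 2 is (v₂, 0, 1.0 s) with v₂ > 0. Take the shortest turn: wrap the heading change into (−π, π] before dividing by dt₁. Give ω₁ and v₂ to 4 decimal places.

ω₁ = 1.3689, v₂ = 5.5902

heading to target = atan2(-4−1, -1−1.5) = -2.0344
Δθ = wrap(-2.0344 − 2.8798) = 1.3689; ω₁ = Δθ/dt₁ = 1.3689
distance = √((-1−1.5)² + (-4−1)²) = 5.5902; v₂ = distance/dt₂ = 5.5902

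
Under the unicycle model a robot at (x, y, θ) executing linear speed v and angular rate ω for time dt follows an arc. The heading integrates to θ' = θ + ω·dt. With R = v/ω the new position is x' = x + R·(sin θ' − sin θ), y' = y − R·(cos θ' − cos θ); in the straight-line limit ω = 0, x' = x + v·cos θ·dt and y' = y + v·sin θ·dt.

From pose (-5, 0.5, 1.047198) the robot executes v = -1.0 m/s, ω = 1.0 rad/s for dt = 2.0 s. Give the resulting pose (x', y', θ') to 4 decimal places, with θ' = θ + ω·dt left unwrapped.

θ' = 1.0472 + 1.0·2.0 = 3.0472
R = v/ω = -1.0/1.0 = -1.0000
x' = -5 + -1.0000·(sin 3.0472 − sin 1.0472) = -4.2282
y' = 0.5 − -1.0000·(cos 3.0472 − cos 1.0472) = -0.9955

(-4.2282, -0.9955, 3.0472)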